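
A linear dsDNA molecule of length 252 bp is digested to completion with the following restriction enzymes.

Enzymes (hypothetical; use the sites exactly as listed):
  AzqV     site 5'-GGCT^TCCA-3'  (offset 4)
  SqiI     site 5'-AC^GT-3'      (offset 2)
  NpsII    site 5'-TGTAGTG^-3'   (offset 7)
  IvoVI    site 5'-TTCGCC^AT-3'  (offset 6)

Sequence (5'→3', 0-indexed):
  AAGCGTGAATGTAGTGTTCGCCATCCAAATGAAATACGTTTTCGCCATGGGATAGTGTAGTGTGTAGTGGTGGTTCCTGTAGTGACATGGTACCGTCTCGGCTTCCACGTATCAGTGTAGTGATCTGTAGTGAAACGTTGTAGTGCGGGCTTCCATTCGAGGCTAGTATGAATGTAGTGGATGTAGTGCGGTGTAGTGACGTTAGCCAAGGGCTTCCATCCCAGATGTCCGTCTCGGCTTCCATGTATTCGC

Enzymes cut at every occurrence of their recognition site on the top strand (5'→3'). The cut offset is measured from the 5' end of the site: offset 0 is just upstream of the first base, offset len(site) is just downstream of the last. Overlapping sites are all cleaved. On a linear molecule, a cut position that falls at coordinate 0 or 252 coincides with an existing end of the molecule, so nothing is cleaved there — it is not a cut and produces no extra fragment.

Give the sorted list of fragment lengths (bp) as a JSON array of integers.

[2,4,5,6,6,7,9,9,9,10,10,13,14,14,15,15,16,16,19,25,28]

Site scan:
  AzqV GGCTTCCA/4: at [99, 147, 210, 235] ⇒ [103, 151, 214, 239]
  SqiI ACGT/2: at [35, 106, 134, 198] ⇒ [37, 108, 136, 200]
  NpsII TGTAGTG/7: at [9, 55, 62, 77, 115, 125, 138, 172, 181, 191] ⇒ [16, 62, 69, 84, 122, 132, 145, 179, 188, 198]
  IvoVI TTCGCCAT/6: at [16, 40] ⇒ [22, 46]

Pooled cuts: [16, 22, 37, 46, 62, 69, 84, 103, 108, 122, 132, 136, 145, 151, 179, 188, 198, 200, 214, 239]

Fragment lengths:
  [0,16): 16 bp
  [16,22): 6 bp
  [22,37): 15 bp
  [37,46): 9 bp
  [46,62): 16 bp
  [62,69): 7 bp
  [69,84): 15 bp
  [84,103): 19 bp
  [103,108): 5 bp
  [108,122): 14 bp
  [122,132): 10 bp
  [132,136): 4 bp
  [136,145): 9 bp
  [145,151): 6 bp
  [151,179): 28 bp
  [179,188): 9 bp
  [188,198): 10 bp
  [198,200): 2 bp
  [200,214): 14 bp
  [214,239): 25 bp
  [239,252): 13 bp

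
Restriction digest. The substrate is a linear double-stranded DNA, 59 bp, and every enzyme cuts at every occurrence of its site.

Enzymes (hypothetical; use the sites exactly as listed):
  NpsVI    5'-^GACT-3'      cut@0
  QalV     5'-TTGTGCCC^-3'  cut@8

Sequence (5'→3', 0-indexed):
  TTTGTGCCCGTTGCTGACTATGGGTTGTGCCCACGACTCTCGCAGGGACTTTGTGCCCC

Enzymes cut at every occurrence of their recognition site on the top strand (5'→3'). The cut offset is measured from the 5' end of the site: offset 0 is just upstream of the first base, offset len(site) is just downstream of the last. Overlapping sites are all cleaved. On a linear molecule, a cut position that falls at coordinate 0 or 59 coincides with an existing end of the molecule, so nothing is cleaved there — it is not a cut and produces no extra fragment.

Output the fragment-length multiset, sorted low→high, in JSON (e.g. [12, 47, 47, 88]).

[1,2,6,9,12,12,17]

Per-enzyme occurrences:
  NpsVI (GACT, off=0): starts [15, 34, 46] → cuts [15, 34, 46]
  QalV (TTGTGCCC, off=8): starts [1, 24, 50] → cuts [9, 32, 58]

Pooled cuts: [9, 15, 32, 34, 46, 58]

Fragments:
  [0,9): 9 bp
  [9,15): 6 bp
  [15,32): 17 bp
  [32,34): 2 bp
  [34,46): 12 bp
  [46,58): 12 bp
  [58,59): 1 bp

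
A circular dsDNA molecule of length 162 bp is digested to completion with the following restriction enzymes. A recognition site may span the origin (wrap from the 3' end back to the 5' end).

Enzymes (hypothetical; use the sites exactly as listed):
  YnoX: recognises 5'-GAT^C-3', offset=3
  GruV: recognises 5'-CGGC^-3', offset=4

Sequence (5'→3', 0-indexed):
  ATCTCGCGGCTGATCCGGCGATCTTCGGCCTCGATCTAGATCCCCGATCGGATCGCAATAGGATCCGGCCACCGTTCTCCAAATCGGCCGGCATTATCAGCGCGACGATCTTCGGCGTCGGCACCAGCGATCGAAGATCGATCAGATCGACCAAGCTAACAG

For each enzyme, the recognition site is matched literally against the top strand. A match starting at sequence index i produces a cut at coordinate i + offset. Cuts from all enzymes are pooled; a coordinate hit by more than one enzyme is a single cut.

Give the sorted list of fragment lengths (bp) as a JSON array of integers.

Site scan:
  YnoX GATC/3: at [11, 19, 32, 38, 45, 50, 61, 106, 128, 135, 139, 144, 161] ⇒ [2, 14, 22, 35, 41, 48, 53, 64, 109, 131, 138, 142, 147]
  GruV CGGC/4: at [6, 15, 25, 65, 84, 88, 112, 118] ⇒ [10, 19, 29, 69, 88, 92, 116, 122]

All cut coordinates (distinct, sorted): [2, 10, 14, 19, 22, 29, 35, 41, 48, 53, 64, 69, 88, 92, 109, 116, 122, 131, 138, 142, 147]

Fragment lengths:
  2→10: 8 bp
  10→14: 4 bp
  14→19: 5 bp
  19→22: 3 bp
  22→29: 7 bp
  29→35: 6 bp
  35→41: 6 bp
  41→48: 7 bp
  48→53: 5 bp
  53→64: 11 bp
  64→69: 5 bp
  69→88: 19 bp
  88→92: 4 bp
  92→109: 17 bp
  109→116: 7 bp
  116→122: 6 bp
  122→131: 9 bp
  131→138: 7 bp
  138→142: 4 bp
  142→147: 5 bp
  147→2 (wrap): 162-147+2 = 17 bp

[3,4,4,4,5,5,5,5,6,6,6,7,7,7,7,8,9,11,17,17,19]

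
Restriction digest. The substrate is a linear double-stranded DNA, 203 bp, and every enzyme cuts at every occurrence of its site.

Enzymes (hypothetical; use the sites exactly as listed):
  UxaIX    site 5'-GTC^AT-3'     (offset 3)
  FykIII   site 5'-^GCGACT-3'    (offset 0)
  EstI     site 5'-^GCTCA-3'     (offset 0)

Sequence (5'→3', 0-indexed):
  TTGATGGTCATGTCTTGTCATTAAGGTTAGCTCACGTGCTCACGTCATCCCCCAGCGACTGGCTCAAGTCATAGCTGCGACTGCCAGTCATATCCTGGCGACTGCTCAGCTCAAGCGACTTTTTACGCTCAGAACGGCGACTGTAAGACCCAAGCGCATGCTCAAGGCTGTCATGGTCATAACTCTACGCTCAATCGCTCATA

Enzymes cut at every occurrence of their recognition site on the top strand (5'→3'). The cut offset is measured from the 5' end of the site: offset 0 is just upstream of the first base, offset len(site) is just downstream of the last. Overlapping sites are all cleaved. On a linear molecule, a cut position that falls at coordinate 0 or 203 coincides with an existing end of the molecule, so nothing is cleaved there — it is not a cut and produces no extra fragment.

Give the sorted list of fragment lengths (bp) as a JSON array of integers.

Scan for sites:
  UxaIX GTCAT/3: at [6, 16, 43, 67, 86, 169, 175] ⇒ [9, 19, 46, 70, 89, 172, 178]
  FykIII GCGACT/0: at [54, 76, 97, 114, 136] ⇒ [54, 76, 97, 114, 136]
  EstI GCTCA/0: at [29, 37, 61, 103, 108, 126, 159, 188, 196] ⇒ [29, 37, 61, 103, 108, 126, 159, 188, 196]

Pooled cuts: [9, 19, 29, 37, 46, 54, 61, 70, 76, 89, 97, 103, 108, 114, 126, 136, 159, 172, 178, 188, 196]

Fragment lengths:
  [0,9): 9 bp
  [9,19): 10 bp
  [19,29): 10 bp
  [29,37): 8 bp
  [37,46): 9 bp
  [46,54): 8 bp
  [54,61): 7 bp
  [61,70): 9 bp
  [70,76): 6 bp
  [76,89): 13 bp
  [89,97): 8 bp
  [97,103): 6 bp
  [103,108): 5 bp
  [108,114): 6 bp
  [114,126): 12 bp
  [126,136): 10 bp
  [136,159): 23 bp
  [159,172): 13 bp
  [172,178): 6 bp
  [178,188): 10 bp
  [188,196): 8 bp
  [196,203): 7 bp

[5,6,6,6,6,7,7,8,8,8,8,9,9,9,10,10,10,10,12,13,13,23]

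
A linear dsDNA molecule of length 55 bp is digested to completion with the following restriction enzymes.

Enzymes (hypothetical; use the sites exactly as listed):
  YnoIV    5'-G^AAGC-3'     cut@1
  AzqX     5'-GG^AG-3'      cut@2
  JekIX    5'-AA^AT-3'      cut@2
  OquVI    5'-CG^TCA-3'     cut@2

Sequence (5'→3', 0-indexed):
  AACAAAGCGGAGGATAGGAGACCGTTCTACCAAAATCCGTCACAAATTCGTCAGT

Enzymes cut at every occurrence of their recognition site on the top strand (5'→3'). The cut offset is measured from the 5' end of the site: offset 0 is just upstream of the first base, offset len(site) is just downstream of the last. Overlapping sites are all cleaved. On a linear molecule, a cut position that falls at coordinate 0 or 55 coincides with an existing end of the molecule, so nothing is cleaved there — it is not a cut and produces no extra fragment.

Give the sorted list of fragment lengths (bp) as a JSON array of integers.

[5,5,5,6,8,10,16]

Site scan:
  YnoIV (GAAGC, off=1): no sites
  AzqX GGAG/2: at [8, 16] ⇒ [10, 18]
  JekIX AAAT/2: at [32, 43] ⇒ [34, 45]
  OquVI CGTCA/2: at [37, 48] ⇒ [39, 50]

Pooled cuts: [10, 18, 34, 39, 45, 50]

Fragments:
  [0,10): 10 bp
  [10,18): 8 bp
  [18,34): 16 bp
  [34,39): 5 bp
  [39,45): 6 bp
  [45,50): 5 bp
  [50,55): 5 bp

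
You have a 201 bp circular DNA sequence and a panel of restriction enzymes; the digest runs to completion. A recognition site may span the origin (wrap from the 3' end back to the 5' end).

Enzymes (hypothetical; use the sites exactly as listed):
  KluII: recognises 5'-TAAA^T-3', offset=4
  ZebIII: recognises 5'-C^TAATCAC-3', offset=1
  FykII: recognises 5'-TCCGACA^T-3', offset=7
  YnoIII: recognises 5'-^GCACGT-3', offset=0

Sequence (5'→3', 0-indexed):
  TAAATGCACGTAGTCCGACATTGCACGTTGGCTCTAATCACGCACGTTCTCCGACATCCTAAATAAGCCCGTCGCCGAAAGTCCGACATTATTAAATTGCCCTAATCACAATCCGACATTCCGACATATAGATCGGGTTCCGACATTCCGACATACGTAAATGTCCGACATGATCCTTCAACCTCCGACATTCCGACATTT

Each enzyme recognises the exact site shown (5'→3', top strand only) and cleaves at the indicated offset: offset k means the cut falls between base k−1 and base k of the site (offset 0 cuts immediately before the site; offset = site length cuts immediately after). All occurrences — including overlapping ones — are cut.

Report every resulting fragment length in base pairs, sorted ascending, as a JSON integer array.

Scan for sites:
  KluII (TAAAT, off=4): starts [0, 59, 92, 157] → cuts [4, 63, 96, 161]
  ZebIII (CTAATCAC, off=1): starts [33, 101] → cuts [34, 102]
  FykII (TCCGACAT, off=7): starts [13, 49, 81, 111, 119, 138, 146, 163, 183, 191] → cuts [20, 56, 88, 118, 126, 145, 153, 170, 190, 198]
  YnoIII (GCACGT, off=0): starts [5, 22, 41] → cuts [5, 22, 41]

Pooled cuts: [4, 5, 20, 22, 34, 41, 56, 63, 88, 96, 102, 118, 126, 145, 153, 161, 170, 190, 198]

Fragments:
  4→5: 1 bp
  5→20: 15 bp
  20→22: 2 bp
  22→34: 12 bp
  34→41: 7 bp
  41→56: 15 bp
  56→63: 7 bp
  63→88: 25 bp
  88→96: 8 bp
  96→102: 6 bp
  102→118: 16 bp
  118→126: 8 bp
  126→145: 19 bp
  145→153: 8 bp
  153→161: 8 bp
  161→170: 9 bp
  170→190: 20 bp
  190→198: 8 bp
  198→4 (wrap): 201-198+4 = 7 bp

[1,2,6,7,7,7,8,8,8,8,8,9,12,15,15,16,19,20,25]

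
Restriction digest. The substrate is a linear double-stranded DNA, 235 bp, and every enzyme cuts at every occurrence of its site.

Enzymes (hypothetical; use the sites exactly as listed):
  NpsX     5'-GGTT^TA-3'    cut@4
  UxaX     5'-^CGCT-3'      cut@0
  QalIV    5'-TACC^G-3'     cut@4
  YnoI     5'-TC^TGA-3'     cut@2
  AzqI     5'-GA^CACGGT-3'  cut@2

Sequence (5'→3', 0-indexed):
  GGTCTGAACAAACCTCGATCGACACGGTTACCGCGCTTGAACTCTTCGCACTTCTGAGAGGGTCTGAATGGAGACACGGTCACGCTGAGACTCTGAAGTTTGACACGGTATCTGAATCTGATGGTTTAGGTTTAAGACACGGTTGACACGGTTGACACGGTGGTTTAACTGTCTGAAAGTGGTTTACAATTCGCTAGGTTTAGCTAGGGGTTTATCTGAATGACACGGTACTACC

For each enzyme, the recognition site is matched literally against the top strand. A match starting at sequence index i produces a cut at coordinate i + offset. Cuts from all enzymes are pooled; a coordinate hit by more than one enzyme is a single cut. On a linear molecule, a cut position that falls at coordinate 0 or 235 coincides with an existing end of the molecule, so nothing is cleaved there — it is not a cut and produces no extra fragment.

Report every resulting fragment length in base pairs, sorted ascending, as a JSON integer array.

Per-enzyme occurrences:
  NpsX (GGTTTA, off=4): starts [122, 128, 161, 180, 196, 208] → cuts [126, 132, 165, 184, 200, 212]
  UxaX (CGCT, off=0): starts [33, 82, 191] → cuts [33, 82, 191]
  QalIV (TACCG, off=4): starts [28] → cuts [32]
  YnoI (TCTGA, off=2): starts [2, 52, 62, 91, 110, 116, 171, 214] → cuts [4, 54, 64, 93, 112, 118, 173, 216]
  AzqI (GACACGGT, off=2): starts [20, 72, 101, 135, 144, 153, 221] → cuts [22, 74, 103, 137, 146, 155, 223]

Pooled cuts: [4, 22, 32, 33, 54, 64, 74, 82, 93, 103, 112, 118, 126, 132, 137, 146, 155, 165, 173, 184, 191, 200, 212, 216, 223]

Fragments:
  [0,4): 4 bp
  [4,22): 18 bp
  [22,32): 10 bp
  [32,33): 1 bp
  [33,54): 21 bp
  [54,64): 10 bp
  [64,74): 10 bp
  [74,82): 8 bp
  [82,93): 11 bp
  [93,103): 10 bp
  [103,112): 9 bp
  [112,118): 6 bp
  [118,126): 8 bp
  [126,132): 6 bp
  [132,137): 5 bp
  [137,146): 9 bp
  [146,155): 9 bp
  [155,165): 10 bp
  [165,173): 8 bp
  [173,184): 11 bp
  [184,191): 7 bp
  [191,200): 9 bp
  [200,212): 12 bp
  [212,216): 4 bp
  [216,223): 7 bp
  [223,235): 12 bp

[1,4,4,5,6,6,7,7,8,8,8,9,9,9,9,10,10,10,10,10,11,11,12,12,18,21]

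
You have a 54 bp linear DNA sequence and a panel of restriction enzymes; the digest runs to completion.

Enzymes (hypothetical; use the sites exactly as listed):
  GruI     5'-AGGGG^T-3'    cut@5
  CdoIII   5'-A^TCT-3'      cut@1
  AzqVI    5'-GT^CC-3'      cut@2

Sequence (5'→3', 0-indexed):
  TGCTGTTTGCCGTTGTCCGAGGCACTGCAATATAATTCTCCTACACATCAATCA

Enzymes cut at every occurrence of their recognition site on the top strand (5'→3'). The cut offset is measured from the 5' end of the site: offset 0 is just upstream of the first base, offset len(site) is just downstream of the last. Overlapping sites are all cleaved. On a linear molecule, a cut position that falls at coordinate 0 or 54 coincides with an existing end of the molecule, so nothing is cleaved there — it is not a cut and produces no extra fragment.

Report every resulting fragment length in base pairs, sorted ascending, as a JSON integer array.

[16,38]

Scan for sites:
  GruI (AGGGGT, off=5): no sites
  CdoIII (ATCT, off=1): no sites
  AzqVI GTCC/2: at [14] ⇒ [16]

Pooled cuts: [16]

Fragments:
  [0,16): 16 bp
  [16,54): 38 bp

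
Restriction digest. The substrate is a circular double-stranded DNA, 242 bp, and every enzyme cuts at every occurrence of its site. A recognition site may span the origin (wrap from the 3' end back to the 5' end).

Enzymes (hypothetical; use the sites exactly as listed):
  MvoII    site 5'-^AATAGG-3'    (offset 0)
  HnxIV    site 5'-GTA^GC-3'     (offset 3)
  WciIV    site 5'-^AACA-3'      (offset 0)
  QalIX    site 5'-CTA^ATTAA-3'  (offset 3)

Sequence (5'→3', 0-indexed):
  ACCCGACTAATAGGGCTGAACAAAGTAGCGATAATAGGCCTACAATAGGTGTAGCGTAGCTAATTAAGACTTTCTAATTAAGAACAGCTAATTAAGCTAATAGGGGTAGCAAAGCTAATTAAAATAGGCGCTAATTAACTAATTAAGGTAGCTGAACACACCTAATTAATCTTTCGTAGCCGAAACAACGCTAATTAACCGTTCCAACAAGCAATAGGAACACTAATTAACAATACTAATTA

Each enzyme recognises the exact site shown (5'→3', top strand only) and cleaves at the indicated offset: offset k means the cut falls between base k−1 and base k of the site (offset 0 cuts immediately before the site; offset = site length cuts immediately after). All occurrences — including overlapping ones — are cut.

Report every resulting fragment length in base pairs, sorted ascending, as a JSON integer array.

Per-enzyme occurrences:
  MvoII AATAGG/0: at [8, 32, 43, 98, 122, 212] ⇒ [8, 32, 43, 98, 122, 212]
  HnxIV GTAGC/3: at [24, 50, 55, 105, 147, 175] ⇒ [27, 53, 58, 108, 150, 178]
  WciIV AACA/0: at [18, 82, 154, 183, 205, 218, 228] ⇒ [18, 82, 154, 183, 205, 218, 228]
  QalIX CTAATTAA/3: at [59, 73, 87, 114, 130, 138, 161, 190, 222, 235] ⇒ [62, 76, 90, 117, 133, 141, 164, 193, 225, 238]

All cut coordinates (distinct, sorted): [8, 18, 27, 32, 43, 53, 58, 62, 76, 82, 90, 98, 108, 117, 122, 133, 141, 150, 154, 164, 178, 183, 193, 205, 212, 218, 225, 228, 238]

Fragment lengths:
  8→18: 10 bp
  18→27: 9 bp
  27→32: 5 bp
  32→43: 11 bp
  43→53: 10 bp
  53→58: 5 bp
  58→62: 4 bp
  62→76: 14 bp
  76→82: 6 bp
  82→90: 8 bp
  90→98: 8 bp
  98→108: 10 bp
  108→117: 9 bp
  117→122: 5 bp
  122→133: 11 bp
  133→141: 8 bp
  141→150: 9 bp
  150→154: 4 bp
  154→164: 10 bp
  164→178: 14 bp
  178→183: 5 bp
  183→193: 10 bp
  193→205: 12 bp
  205→212: 7 bp
  212→218: 6 bp
  218→225: 7 bp
  225→228: 3 bp
  228→238: 10 bp
  238→8 (wrap): 242-238+8 = 12 bp

[3,4,4,5,5,5,5,6,6,7,7,8,8,8,9,9,9,10,10,10,10,10,10,11,11,12,12,14,14]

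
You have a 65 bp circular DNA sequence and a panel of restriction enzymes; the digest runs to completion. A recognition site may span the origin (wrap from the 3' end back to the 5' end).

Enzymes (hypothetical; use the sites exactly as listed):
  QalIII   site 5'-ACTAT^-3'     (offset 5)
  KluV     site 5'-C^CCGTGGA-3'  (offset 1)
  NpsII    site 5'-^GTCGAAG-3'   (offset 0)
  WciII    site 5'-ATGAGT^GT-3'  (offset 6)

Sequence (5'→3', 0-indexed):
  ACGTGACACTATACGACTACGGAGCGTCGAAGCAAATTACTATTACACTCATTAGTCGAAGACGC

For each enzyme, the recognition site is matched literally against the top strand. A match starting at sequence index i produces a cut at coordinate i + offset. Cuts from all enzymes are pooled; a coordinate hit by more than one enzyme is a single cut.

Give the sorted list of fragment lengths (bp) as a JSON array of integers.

[11,13,18,23]

Scan for sites:
  QalIII (ACTAT, off=5): starts [7, 38] → cuts [12, 43]
  KluV (CCCGTGGA, off=1): no sites
  NpsII (GTCGAAG, off=0): starts [25, 54] → cuts [25, 54]
  WciII (ATGAGTGT, off=6): no sites

Pooled cuts: [12, 25, 43, 54]

Fragments:
  12→25: 13 bp
  25→43: 18 bp
  43→54: 11 bp
  54→12 (wrap): 65-54+12 = 23 bp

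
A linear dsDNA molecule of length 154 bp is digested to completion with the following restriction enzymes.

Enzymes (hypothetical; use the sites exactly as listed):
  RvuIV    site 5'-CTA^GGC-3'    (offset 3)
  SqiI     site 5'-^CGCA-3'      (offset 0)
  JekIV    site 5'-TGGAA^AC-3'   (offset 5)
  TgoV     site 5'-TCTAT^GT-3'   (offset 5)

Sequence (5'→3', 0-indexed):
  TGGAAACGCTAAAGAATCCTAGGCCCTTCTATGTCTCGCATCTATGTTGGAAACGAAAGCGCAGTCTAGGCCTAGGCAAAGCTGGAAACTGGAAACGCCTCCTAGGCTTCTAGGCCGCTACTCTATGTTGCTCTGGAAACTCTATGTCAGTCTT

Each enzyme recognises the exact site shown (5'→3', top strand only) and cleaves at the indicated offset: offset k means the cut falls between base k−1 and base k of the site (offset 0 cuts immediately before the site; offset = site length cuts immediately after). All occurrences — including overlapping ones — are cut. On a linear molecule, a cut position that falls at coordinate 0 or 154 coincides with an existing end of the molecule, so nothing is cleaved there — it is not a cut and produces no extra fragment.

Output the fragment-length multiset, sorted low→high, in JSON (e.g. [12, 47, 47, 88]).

[4,5,6,7,7,7,7,8,9,9,9,10,11,12,13,14,16]

Per-enzyme occurrences:
  RvuIV (CTAGGC, off=3): starts [18, 65, 71, 101, 109] → cuts [21, 68, 74, 104, 112]
  SqiI (CGCA, off=0): starts [36, 59] → cuts [36, 59]
  JekIV (TGGAAAC, off=5): starts [0, 47, 82, 89, 133] → cuts [5, 52, 87, 94, 138]
  TgoV (TCTATGT, off=5): starts [27, 40, 121, 140] → cuts [32, 45, 126, 145]

All cut coordinates (distinct, sorted): [5, 21, 32, 36, 45, 52, 59, 68, 74, 87, 94, 104, 112, 126, 138, 145]

Fragment lengths:
  [0,5): 5 bp
  [5,21): 16 bp
  [21,32): 11 bp
  [32,36): 4 bp
  [36,45): 9 bp
  [45,52): 7 bp
  [52,59): 7 bp
  [59,68): 9 bp
  [68,74): 6 bp
  [74,87): 13 bp
  [87,94): 7 bp
  [94,104): 10 bp
  [104,112): 8 bp
  [112,126): 14 bp
  [126,138): 12 bp
  [138,145): 7 bp
  [145,154): 9 bp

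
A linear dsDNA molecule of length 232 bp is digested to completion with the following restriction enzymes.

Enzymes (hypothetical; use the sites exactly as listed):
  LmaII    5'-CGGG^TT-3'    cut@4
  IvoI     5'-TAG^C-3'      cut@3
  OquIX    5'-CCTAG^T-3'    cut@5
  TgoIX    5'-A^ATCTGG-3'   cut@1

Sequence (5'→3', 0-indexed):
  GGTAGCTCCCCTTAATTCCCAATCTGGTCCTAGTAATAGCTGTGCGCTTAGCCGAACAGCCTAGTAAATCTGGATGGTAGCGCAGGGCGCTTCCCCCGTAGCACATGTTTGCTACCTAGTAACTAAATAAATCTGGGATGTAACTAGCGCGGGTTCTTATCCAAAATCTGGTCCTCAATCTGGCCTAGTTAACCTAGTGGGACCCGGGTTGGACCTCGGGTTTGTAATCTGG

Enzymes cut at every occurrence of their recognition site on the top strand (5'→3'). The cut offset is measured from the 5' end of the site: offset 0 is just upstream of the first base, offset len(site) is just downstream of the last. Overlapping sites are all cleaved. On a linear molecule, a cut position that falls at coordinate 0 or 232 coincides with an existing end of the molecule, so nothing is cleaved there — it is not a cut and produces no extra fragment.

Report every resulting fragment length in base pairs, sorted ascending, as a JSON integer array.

[3,5,6,6,6,6,9,11,11,11,12,12,12,12,12,13,13,16,17,18,21]

Scan for sites:
  LmaII (CGGGTT, off=4): starts [149, 204, 216] → cuts [153, 208, 220]
  IvoI (TAGC, off=3): starts [2, 36, 48, 77, 98, 144] → cuts [5, 39, 51, 80, 101, 147]
  OquIX (CCTAGT, off=5): starts [28, 59, 114, 183, 192] → cuts [33, 64, 119, 188, 197]
  TgoIX (AATCTGG, off=1): starts [20, 66, 129, 164, 176, 225] → cuts [21, 67, 130, 165, 177, 226]

All cut coordinates (distinct, sorted): [5, 21, 33, 39, 51, 64, 67, 80, 101, 119, 130, 147, 153, 165, 177, 188, 197, 208, 220, 226]

Fragment lengths:
  [0,5): 5 bp
  [5,21): 16 bp
  [21,33): 12 bp
  [33,39): 6 bp
  [39,51): 12 bp
  [51,64): 13 bp
  [64,67): 3 bp
  [67,80): 13 bp
  [80,101): 21 bp
  [101,119): 18 bp
  [119,130): 11 bp
  [130,147): 17 bp
  [147,153): 6 bp
  [153,165): 12 bp
  [165,177): 12 bp
  [177,188): 11 bp
  [188,197): 9 bp
  [197,208): 11 bp
  [208,220): 12 bp
  [220,226): 6 bp
  [226,232): 6 bp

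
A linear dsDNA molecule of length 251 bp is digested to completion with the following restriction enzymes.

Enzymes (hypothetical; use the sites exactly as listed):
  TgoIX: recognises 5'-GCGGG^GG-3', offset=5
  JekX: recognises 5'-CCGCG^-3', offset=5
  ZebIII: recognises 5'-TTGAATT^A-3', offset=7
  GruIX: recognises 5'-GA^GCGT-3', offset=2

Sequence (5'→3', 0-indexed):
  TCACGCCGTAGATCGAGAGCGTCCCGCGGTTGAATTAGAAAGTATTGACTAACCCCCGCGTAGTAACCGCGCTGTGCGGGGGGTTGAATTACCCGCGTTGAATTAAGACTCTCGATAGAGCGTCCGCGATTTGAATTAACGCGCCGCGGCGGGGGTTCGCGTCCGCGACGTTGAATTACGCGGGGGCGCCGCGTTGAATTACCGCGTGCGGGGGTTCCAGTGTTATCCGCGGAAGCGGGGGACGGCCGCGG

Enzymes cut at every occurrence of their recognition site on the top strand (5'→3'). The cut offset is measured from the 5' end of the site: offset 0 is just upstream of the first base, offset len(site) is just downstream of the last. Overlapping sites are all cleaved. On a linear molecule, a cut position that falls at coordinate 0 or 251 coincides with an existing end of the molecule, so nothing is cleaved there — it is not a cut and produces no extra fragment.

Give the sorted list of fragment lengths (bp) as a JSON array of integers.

Scan for sites:
  TgoIX (GCGGGGG, off=5): starts [75, 148, 179, 207, 234] → cuts [80, 153, 184, 212, 239]
  JekX (CCGCG, off=5): starts [23, 55, 66, 92, 123, 143, 162, 188, 201, 226, 245] → cuts [28, 60, 71, 97, 128, 148, 167, 193, 206, 231, 250]
  ZebIII (TTGAATTA, off=7): starts [29, 83, 97, 130, 170, 193] → cuts [36, 90, 104, 137, 177, 200]
  GruIX (GAGCGT, off=2): starts [16, 117] → cuts [18, 119]

Pooled cuts: [18, 28, 36, 60, 71, 80, 90, 97, 104, 119, 128, 137, 148, 153, 167, 177, 184, 193, 200, 206, 212, 231, 239, 250]

Fragments:
  [0,18): 18 bp
  [18,28): 10 bp
  [28,36): 8 bp
  [36,60): 24 bp
  [60,71): 11 bp
  [71,80): 9 bp
  [80,90): 10 bp
  [90,97): 7 bp
  [97,104): 7 bp
  [104,119): 15 bp
  [119,128): 9 bp
  [128,137): 9 bp
  [137,148): 11 bp
  [148,153): 5 bp
  [153,167): 14 bp
  [167,177): 10 bp
  [177,184): 7 bp
  [184,193): 9 bp
  [193,200): 7 bp
  [200,206): 6 bp
  [206,212): 6 bp
  [212,231): 19 bp
  [231,239): 8 bp
  [239,250): 11 bp
  [250,251): 1 bp

[1,5,6,6,7,7,7,7,8,8,9,9,9,9,10,10,10,11,11,11,14,15,18,19,24]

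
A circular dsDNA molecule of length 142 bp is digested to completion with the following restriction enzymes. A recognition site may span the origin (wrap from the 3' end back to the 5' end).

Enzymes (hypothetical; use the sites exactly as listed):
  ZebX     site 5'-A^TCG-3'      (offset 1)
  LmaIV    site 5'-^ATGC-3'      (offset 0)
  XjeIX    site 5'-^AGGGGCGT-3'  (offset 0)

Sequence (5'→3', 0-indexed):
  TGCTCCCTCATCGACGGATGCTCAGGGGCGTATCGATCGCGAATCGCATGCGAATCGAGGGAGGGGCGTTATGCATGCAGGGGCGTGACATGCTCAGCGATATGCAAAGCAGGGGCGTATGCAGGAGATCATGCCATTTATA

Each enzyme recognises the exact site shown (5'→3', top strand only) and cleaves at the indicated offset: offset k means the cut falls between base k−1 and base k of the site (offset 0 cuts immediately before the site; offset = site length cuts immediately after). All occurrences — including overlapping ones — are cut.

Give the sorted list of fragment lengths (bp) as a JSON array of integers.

Scan for sites:
  ZebX (ATCG, off=1): starts [9, 31, 35, 42, 53] → cuts [10, 32, 36, 43, 54]
  LmaIV (ATGC, off=0): starts [17, 47, 70, 74, 89, 101, 118, 130, 141] → cuts [17, 47, 70, 74, 89, 101, 118, 130, 141]
  XjeIX (AGGGGCGT, off=0): starts [23, 61, 78, 110] → cuts [23, 61, 78, 110]

Pooled cuts: [10, 17, 23, 32, 36, 43, 47, 54, 61, 70, 74, 78, 89, 101, 110, 118, 130, 141]

Fragment lengths:
  10→17: 7 bp
  17→23: 6 bp
  23→32: 9 bp
  32→36: 4 bp
  36→43: 7 bp
  43→47: 4 bp
  47→54: 7 bp
  54→61: 7 bp
  61→70: 9 bp
  70→74: 4 bp
  74→78: 4 bp
  78→89: 11 bp
  89→101: 12 bp
  101→110: 9 bp
  110→118: 8 bp
  118→130: 12 bp
  130→141: 11 bp
  141→10 (wrap): 142-141+10 = 11 bp

[4,4,4,4,6,7,7,7,7,8,9,9,9,11,11,11,12,12]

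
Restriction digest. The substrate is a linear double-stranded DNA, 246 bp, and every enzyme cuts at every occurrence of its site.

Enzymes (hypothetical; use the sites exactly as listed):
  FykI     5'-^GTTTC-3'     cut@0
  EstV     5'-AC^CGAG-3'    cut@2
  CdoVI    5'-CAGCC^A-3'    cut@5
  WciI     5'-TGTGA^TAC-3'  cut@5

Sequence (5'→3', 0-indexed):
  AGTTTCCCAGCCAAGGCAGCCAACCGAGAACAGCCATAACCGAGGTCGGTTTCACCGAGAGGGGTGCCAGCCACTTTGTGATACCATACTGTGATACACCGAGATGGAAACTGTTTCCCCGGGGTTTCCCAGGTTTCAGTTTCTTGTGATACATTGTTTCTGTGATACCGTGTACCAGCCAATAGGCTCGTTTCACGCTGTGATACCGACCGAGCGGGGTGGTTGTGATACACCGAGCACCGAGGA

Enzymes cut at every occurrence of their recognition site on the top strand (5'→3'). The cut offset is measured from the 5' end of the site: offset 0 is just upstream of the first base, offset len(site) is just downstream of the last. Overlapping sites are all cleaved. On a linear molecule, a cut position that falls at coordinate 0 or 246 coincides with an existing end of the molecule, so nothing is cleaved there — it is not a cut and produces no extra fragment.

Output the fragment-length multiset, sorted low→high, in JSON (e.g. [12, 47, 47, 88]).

Scan for sites:
  FykI (GTTTC, off=0): starts [1, 48, 112, 123, 132, 138, 155, 189] → cuts [1, 48, 112, 123, 132, 138, 155, 189]
  EstV (ACCGAG, off=2): starts [22, 38, 53, 97, 208, 231, 238] → cuts [24, 40, 55, 99, 210, 233, 240]
  CdoVI (CAGCCA, off=5): starts [7, 16, 30, 67, 175] → cuts [12, 21, 35, 72, 180]
  WciI (TGTGATAC, off=5): starts [76, 89, 144, 160, 198, 223] → cuts [81, 94, 149, 165, 203, 228]

Pooled cuts: [1, 12, 21, 24, 35, 40, 48, 55, 72, 81, 94, 99, 112, 123, 132, 138, 149, 155, 165, 180, 189, 203, 210, 228, 233, 240]

Fragments:
  [0,1): 1 bp
  [1,12): 11 bp
  [12,21): 9 bp
  [21,24): 3 bp
  [24,35): 11 bp
  [35,40): 5 bp
  [40,48): 8 bp
  [48,55): 7 bp
  [55,72): 17 bp
  [72,81): 9 bp
  [81,94): 13 bp
  [94,99): 5 bp
  [99,112): 13 bp
  [112,123): 11 bp
  [123,132): 9 bp
  [132,138): 6 bp
  [138,149): 11 bp
  [149,155): 6 bp
  [155,165): 10 bp
  [165,180): 15 bp
  [180,189): 9 bp
  [189,203): 14 bp
  [203,210): 7 bp
  [210,228): 18 bp
  [228,233): 5 bp
  [233,240): 7 bp
  [240,246): 6 bp

[1,3,5,5,5,6,6,6,7,7,7,8,9,9,9,9,10,11,11,11,11,13,13,14,15,17,18]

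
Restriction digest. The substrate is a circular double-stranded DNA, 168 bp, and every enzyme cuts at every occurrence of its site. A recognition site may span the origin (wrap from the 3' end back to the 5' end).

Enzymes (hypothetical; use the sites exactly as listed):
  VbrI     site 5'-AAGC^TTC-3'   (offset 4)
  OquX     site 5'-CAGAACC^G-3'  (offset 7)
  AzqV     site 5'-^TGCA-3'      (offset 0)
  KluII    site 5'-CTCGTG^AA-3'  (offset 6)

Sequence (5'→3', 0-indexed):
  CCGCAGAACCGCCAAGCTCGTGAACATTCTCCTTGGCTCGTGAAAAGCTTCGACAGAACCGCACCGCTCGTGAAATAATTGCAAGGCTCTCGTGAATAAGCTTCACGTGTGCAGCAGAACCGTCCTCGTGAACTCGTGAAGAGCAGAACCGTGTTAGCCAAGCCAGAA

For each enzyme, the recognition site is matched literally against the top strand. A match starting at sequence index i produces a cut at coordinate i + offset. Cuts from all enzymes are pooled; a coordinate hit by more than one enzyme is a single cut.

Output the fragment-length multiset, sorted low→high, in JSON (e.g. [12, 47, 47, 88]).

[6,7,7,8,8,8,9,12,12,12,12,12,15,20,20]

Site scan:
  VbrI (AAGCTTC, off=4): starts [44, 97] → cuts [48, 101]
  OquX (CAGAACCG, off=7): starts [3, 53, 114, 143, 163] → cuts [2, 10, 60, 121, 150]
  AzqV (TGCA, off=0): starts [79, 109] → cuts [79, 109]
  KluII (CTCGTGAA, off=6): starts [16, 36, 66, 88, 124, 132] → cuts [22, 42, 72, 94, 130, 138]

Pooled cuts: [2, 10, 22, 42, 48, 60, 72, 79, 94, 101, 109, 121, 130, 138, 150]

Fragment lengths:
  2→10: 8 bp
  10→22: 12 bp
  22→42: 20 bp
  42→48: 6 bp
  48→60: 12 bp
  60→72: 12 bp
  72→79: 7 bp
  79→94: 15 bp
  94→101: 7 bp
  101→109: 8 bp
  109→121: 12 bp
  121→130: 9 bp
  130→138: 8 bp
  138→150: 12 bp
  150→2 (wrap): 168-150+2 = 20 bp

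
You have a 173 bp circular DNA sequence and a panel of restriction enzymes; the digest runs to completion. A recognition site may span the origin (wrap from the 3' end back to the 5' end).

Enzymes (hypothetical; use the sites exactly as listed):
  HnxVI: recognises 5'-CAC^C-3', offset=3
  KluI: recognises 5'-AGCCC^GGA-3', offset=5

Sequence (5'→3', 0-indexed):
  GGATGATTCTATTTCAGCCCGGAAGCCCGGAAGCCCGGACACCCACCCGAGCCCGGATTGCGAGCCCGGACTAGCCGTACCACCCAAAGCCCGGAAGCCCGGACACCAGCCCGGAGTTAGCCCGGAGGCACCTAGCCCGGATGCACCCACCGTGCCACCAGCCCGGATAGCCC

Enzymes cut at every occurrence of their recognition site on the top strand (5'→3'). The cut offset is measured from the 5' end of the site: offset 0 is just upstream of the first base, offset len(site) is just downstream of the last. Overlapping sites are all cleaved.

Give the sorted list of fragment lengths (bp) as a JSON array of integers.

[4,4,6,6,6,6,7,8,8,8,8,8,8,8,9,9,11,13,16,20]

Per-enzyme occurrences:
  HnxVI CACC/3: at [39, 43, 80, 103, 128, 143, 147, 155] ⇒ [42, 46, 83, 106, 131, 146, 150, 158]
  KluI AGCCCGGA/5: at [15, 23, 31, 49, 62, 87, 95, 107, 118, 133, 159, 168] ⇒ [0, 20, 28, 36, 54, 67, 92, 100, 112, 123, 138, 164]

All cut coordinates (distinct, sorted): [0, 20, 28, 36, 42, 46, 54, 67, 83, 92, 100, 106, 112, 123, 131, 138, 146, 150, 158, 164]

Fragments:
  0→20: 20 bp
  20→28: 8 bp
  28→36: 8 bp
  36→42: 6 bp
  42→46: 4 bp
  46→54: 8 bp
  54→67: 13 bp
  67→83: 16 bp
  83→92: 9 bp
  92→100: 8 bp
  100→106: 6 bp
  106→112: 6 bp
  112→123: 11 bp
  123→131: 8 bp
  131→138: 7 bp
  138→146: 8 bp
  146→150: 4 bp
  150→158: 8 bp
  158→164: 6 bp
  164→0 (wrap): 173-164+0 = 9 bp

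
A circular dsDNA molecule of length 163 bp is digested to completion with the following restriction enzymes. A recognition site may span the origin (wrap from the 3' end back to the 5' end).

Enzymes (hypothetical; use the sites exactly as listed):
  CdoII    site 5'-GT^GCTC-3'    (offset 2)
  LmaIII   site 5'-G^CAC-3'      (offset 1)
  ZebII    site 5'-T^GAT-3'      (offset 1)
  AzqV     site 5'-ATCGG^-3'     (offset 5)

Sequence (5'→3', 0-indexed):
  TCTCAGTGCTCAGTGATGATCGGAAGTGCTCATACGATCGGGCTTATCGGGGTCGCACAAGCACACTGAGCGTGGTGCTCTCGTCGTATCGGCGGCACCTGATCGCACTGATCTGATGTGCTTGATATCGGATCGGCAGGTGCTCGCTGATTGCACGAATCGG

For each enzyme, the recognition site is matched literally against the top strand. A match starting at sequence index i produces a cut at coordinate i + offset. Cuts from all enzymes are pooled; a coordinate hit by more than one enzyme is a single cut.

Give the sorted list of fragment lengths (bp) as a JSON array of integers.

Scan for sites:
  CdoII GTGCTC/2: at [5, 25, 74, 139] ⇒ [7, 27, 76, 141]
  LmaIII GCAC/1: at [54, 60, 94, 104, 152] ⇒ [55, 61, 95, 105, 153]
  ZebII TGAT/1: at [13, 16, 99, 108, 113, 122, 147] ⇒ [14, 17, 100, 109, 114, 123, 148]
  AzqV ATCGG/5: at [18, 36, 45, 87, 126, 131, 158] ⇒ [0, 23, 41, 50, 92, 131, 136]

All cut coordinates (distinct, sorted): [0, 7, 14, 17, 23, 27, 41, 50, 55, 61, 76, 92, 95, 100, 105, 109, 114, 123, 131, 136, 141, 148, 153]

Fragment lengths:
  0→7: 7 bp
  7→14: 7 bp
  14→17: 3 bp
  17→23: 6 bp
  23→27: 4 bp
  27→41: 14 bp
  41→50: 9 bp
  50→55: 5 bp
  55→61: 6 bp
  61→76: 15 bp
  76→92: 16 bp
  92→95: 3 bp
  95→100: 5 bp
  100→105: 5 bp
  105→109: 4 bp
  109→114: 5 bp
  114→123: 9 bp
  123→131: 8 bp
  131→136: 5 bp
  136→141: 5 bp
  141→148: 7 bp
  148→153: 5 bp
  153→0 (wrap): 163-153+0 = 10 bp

[3,3,4,4,5,5,5,5,5,5,5,6,6,7,7,7,8,9,9,10,14,15,16]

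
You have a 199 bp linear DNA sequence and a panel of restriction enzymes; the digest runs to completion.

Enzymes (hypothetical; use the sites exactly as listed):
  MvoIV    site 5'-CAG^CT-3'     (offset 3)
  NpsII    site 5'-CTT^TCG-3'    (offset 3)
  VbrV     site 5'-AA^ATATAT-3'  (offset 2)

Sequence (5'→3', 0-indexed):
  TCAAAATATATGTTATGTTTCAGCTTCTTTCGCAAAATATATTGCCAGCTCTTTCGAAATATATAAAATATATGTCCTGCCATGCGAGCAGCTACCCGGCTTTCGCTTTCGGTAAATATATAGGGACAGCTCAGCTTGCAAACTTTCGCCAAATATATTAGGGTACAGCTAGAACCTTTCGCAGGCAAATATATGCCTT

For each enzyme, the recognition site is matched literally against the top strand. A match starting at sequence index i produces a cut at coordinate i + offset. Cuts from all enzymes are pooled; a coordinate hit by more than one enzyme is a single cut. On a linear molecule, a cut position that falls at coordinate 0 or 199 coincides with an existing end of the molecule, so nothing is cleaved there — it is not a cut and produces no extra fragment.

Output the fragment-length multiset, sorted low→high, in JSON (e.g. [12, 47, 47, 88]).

[5,5,5,5,6,6,7,7,7,9,10,10,11,11,11,12,14,16,18,24]

Per-enzyme occurrences:
  MvoIV (CAGCT, off=3): starts [20, 45, 88, 126, 131, 165] → cuts [23, 48, 91, 129, 134, 168]
  NpsII (CTTTCG, off=3): starts [26, 50, 99, 105, 142, 175] → cuts [29, 53, 102, 108, 145, 178]
  VbrV (AAATATAT, off=2): starts [3, 34, 56, 65, 113, 150, 186] → cuts [5, 36, 58, 67, 115, 152, 188]

Pooled cuts: [5, 23, 29, 36, 48, 53, 58, 67, 91, 102, 108, 115, 129, 134, 145, 152, 168, 178, 188]

Fragments:
  [0,5): 5 bp
  [5,23): 18 bp
  [23,29): 6 bp
  [29,36): 7 bp
  [36,48): 12 bp
  [48,53): 5 bp
  [53,58): 5 bp
  [58,67): 9 bp
  [67,91): 24 bp
  [91,102): 11 bp
  [102,108): 6 bp
  [108,115): 7 bp
  [115,129): 14 bp
  [129,134): 5 bp
  [134,145): 11 bp
  [145,152): 7 bp
  [152,168): 16 bp
  [168,178): 10 bp
  [178,188): 10 bp
  [188,199): 11 bp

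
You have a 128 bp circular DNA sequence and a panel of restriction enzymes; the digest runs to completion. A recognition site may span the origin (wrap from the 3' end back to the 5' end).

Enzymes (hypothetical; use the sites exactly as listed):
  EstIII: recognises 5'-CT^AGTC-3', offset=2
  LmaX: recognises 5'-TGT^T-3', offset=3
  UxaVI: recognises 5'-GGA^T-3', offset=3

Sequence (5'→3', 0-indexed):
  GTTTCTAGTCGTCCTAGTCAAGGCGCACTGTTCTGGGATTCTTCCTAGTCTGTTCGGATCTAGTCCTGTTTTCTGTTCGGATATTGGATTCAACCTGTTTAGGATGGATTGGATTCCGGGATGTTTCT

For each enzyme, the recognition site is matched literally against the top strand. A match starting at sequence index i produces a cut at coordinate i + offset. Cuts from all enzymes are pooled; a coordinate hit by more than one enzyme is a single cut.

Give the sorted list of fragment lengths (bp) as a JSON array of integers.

[3,3,4,4,5,5,5,6,6,7,7,7,7,8,8,8,9,10,16]

Site scan:
  EstIII CTAGTC/2: at [4, 13, 44, 59] ⇒ [6, 15, 46, 61]
  LmaX TGTT/3: at [28, 50, 66, 73, 95, 121, 127] ⇒ [2, 31, 53, 69, 76, 98, 124]
  UxaVI GGAT/3: at [35, 55, 78, 85, 101, 105, 110, 118] ⇒ [38, 58, 81, 88, 104, 108, 113, 121]

Pooled cuts: [2, 6, 15, 31, 38, 46, 53, 58, 61, 69, 76, 81, 88, 98, 104, 108, 113, 121, 124]

Fragments:
  2→6: 4 bp
  6→15: 9 bp
  15→31: 16 bp
  31→38: 7 bp
  38→46: 8 bp
  46→53: 7 bp
  53→58: 5 bp
  58→61: 3 bp
  61→69: 8 bp
  69→76: 7 bp
  76→81: 5 bp
  81→88: 7 bp
  88→98: 10 bp
  98→104: 6 bp
  104→108: 4 bp
  108→113: 5 bp
  113→121: 8 bp
  121→124: 3 bp
  124→2 (wrap): 128-124+2 = 6 bp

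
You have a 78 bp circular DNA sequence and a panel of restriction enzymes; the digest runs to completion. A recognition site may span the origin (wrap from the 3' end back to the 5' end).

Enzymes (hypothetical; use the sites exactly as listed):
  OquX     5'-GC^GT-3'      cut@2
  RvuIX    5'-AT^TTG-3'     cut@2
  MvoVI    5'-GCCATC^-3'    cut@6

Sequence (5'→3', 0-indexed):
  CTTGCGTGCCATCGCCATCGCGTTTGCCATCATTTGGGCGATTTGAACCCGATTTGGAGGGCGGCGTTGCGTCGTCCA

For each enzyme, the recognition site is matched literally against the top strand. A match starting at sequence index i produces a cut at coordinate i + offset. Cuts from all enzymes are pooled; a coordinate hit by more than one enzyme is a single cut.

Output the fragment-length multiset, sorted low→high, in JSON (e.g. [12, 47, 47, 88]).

[2,2,5,6,8,9,10,11,12,13]

Scan for sites:
  OquX GCGT/2: at [3, 19, 63, 68] ⇒ [5, 21, 65, 70]
  RvuIX ATTTG/2: at [31, 40, 51] ⇒ [33, 42, 53]
  MvoVI GCCATC/6: at [7, 13, 25] ⇒ [13, 19, 31]

Pooled cuts: [5, 13, 19, 21, 31, 33, 42, 53, 65, 70]

Fragment lengths:
  5→13: 8 bp
  13→19: 6 bp
  19→21: 2 bp
  21→31: 10 bp
  31→33: 2 bp
  33→42: 9 bp
  42→53: 11 bp
  53→65: 12 bp
  65→70: 5 bp
  70→5 (wrap): 78-70+5 = 13 bp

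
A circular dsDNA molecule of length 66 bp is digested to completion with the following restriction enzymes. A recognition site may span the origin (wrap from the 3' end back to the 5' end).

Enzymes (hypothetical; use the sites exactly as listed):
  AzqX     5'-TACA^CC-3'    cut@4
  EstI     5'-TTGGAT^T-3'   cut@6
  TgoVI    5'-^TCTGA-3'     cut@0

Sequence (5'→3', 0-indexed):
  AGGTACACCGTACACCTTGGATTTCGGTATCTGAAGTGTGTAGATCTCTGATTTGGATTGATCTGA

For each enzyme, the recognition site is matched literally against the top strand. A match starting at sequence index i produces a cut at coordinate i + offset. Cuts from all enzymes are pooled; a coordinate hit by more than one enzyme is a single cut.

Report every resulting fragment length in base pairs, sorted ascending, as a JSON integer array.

[3,7,7,8,12,12,17]

Site scan:
  AzqX TACACC/4: at [3, 10] ⇒ [7, 14]
  EstI TTGGATT/6: at [16, 52] ⇒ [22, 58]
  TgoVI TCTGA/0: at [29, 46, 61] ⇒ [29, 46, 61]

Pooled cuts: [7, 14, 22, 29, 46, 58, 61]

Fragment lengths:
  7→14: 7 bp
  14→22: 8 bp
  22→29: 7 bp
  29→46: 17 bp
  46→58: 12 bp
  58→61: 3 bp
  61→7 (wrap): 66-61+7 = 12 bp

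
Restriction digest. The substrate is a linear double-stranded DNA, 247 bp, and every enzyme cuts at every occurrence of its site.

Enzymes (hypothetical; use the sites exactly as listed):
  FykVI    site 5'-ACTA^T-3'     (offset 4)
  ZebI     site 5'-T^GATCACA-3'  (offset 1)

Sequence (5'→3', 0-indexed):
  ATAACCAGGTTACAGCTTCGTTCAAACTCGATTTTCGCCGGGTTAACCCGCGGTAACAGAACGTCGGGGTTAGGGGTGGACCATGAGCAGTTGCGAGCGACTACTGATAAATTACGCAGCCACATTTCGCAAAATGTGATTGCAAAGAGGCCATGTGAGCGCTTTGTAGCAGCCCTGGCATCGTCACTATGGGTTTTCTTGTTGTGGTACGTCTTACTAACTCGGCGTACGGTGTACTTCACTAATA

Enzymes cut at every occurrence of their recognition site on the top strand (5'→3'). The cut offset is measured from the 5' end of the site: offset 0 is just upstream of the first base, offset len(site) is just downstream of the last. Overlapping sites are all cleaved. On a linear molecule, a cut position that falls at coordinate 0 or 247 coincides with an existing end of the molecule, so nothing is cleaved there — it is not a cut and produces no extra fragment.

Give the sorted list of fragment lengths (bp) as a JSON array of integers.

Site scan:
  FykVI ACTAT/4: at [185] ⇒ [189]
  ZebI (TGATCACA, off=1): no sites

All cut coordinates (distinct, sorted): [189]

Fragments:
  [0,189): 189 bp
  [189,247): 58 bp

[58,189]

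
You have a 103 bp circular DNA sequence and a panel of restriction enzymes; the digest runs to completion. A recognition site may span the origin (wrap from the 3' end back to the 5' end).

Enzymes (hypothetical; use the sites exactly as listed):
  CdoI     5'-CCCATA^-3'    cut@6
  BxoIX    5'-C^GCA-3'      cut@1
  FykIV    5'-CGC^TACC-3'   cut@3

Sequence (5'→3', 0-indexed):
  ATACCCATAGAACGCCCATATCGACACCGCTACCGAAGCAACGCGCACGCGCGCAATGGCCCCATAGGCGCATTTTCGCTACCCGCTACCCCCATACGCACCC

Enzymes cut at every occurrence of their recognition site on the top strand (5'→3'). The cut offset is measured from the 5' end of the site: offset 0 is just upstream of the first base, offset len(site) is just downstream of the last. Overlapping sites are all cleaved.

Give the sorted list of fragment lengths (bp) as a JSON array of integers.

Per-enzyme occurrences:
  CdoI (CCCATA, off=6): starts [3, 14, 60, 90, 100] → cuts [3, 9, 20, 66, 96]
  BxoIX (CGCA, off=1): starts [43, 51, 68, 96] → cuts [44, 52, 69, 97]
  FykIV (CGCTACC, off=3): starts [27, 76, 83] → cuts [30, 79, 86]

Pooled cuts: [3, 9, 20, 30, 44, 52, 66, 69, 79, 86, 96, 97]

Fragment lengths:
  3→9: 6 bp
  9→20: 11 bp
  20→30: 10 bp
  30→44: 14 bp
  44→52: 8 bp
  52→66: 14 bp
  66→69: 3 bp
  69→79: 10 bp
  79→86: 7 bp
  86→96: 10 bp
  96→97: 1 bp
  97→3 (wrap): 103-97+3 = 9 bp

[1,3,6,7,8,9,10,10,10,11,14,14]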